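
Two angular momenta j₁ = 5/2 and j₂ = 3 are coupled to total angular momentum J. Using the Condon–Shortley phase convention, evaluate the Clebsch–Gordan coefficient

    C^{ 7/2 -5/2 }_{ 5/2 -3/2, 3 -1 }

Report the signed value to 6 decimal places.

-0.398410  (= −√(10/63))

√[8·2!3!4!/10! · 1!4!2!4!1!6!] = √(18432/35)
  +(−1)^1/∏(1,1,3,1,0,3)! = -1/36  (running -1/36)
  +(−1)^2/∏(2,0,2,0,1,4)! = 1/96  (running -5/288)
⟨..|..⟩ = √(18432/35)·(-5/288) = -0.398410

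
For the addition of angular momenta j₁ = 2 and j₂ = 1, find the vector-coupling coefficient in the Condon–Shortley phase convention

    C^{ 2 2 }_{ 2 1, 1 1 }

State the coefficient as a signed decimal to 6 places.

j₁+j₂−J=1  J+j₁−j₂=3  J−j₁+j₂=1  j₁+j₂+J+1=6
(j₁±m₁, j₂±m₂, J±M) = (3,1,2,0,4,0)
P² = 12
sum k=1..1:
  [1] −1/6 = -1/6
S = -1/6
C² = P²·S² = 1/3 ; C = -0.577350

-0.577350  (= −√(1/3))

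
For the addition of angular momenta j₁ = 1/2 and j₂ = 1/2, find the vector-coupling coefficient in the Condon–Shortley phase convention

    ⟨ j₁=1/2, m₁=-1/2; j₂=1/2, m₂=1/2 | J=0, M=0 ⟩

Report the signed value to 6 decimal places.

j₁+j₂−J=1  J+j₁−j₂=0  J−j₁+j₂=0  j₁+j₂+J+1=2
(j₁±m₁, j₂±m₂, J±M) = (0,1,1,0,0,0)
P² = 1/2
sum k=1..1:
  [1] −1/1 = -1
S = -1
C² = P²·S² = 1/2 ; C = -0.707107

-0.707107  (= −√(1/2))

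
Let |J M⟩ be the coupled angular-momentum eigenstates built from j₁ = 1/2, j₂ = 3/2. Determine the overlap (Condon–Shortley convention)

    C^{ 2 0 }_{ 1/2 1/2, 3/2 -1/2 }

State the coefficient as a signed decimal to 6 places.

triangle: 0!×1!×3!/5! = 6/120
(j±m)!: 1!×0!×1!×2!×2!×2! = 8
prefactor² = (2J+1)×Δ×N² = 2
  k=0: +1/(0!×0!×0!×1!×1!×2!) = 1/2
Σ = 1/2  ⇒  CG² = 2×1/2² = 1/2
CG = +√(1/2) = +0.707107

+√(1/2) ≈ +0.707107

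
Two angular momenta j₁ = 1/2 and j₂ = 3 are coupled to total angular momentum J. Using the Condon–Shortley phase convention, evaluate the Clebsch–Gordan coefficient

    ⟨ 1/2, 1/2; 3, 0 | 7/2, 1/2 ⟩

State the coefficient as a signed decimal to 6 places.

+√(4/7) ≈ +0.755929

j₁+j₂−J=0  J+j₁−j₂=1  J−j₁+j₂=6  j₁+j₂+J+1=8
(j₁±m₁, j₂±m₂, J±M) = (1,0,3,3,4,3)
P² = 5184/7
sum k=0..0:
  [0] +1/36 = 1/36
S = 1/36
C² = P²·S² = 4/7 ; C = +0.755929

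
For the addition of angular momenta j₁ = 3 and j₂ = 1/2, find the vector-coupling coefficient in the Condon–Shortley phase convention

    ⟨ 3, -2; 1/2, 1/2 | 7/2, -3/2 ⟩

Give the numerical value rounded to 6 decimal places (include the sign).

√[8·0!6!1!/8! · 1!5!1!0!2!5!] = √(28800/7)
  +(−1)^0/∏(0,0,5,1,1,0)! = 1/120  (running 1/120)
⟨..|..⟩ = √(28800/7)·(1/120) = +0.534522

+0.534522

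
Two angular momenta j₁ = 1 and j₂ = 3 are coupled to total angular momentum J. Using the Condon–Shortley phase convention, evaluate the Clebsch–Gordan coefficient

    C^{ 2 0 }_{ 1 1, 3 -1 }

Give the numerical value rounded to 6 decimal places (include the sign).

+0.534522  (= +√(2/7))

√[5·2!0!4!/7! · 2!0!2!4!2!2!] = √(128/7)
  +(−1)^0/∏(0,2,0,2,0,2)! = 1/8  (running 1/8)
⟨..|..⟩ = √(128/7)·(1/8) = +0.534522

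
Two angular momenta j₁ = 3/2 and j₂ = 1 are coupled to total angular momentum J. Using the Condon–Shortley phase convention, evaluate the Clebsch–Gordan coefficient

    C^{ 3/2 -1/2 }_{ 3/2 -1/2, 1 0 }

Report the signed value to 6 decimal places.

−√(1/15) ≈ -0.258199

j₁+j₂−J=1  J+j₁−j₂=2  J−j₁+j₂=1  j₁+j₂+J+1=5
(j₁±m₁, j₂±m₂, J±M) = (1,2,1,1,1,2)
P² = 4/15
sum k=0..1:
  [0] +1/2 = 1/2
  [1] −1/1 = -1
S = -1/2
C² = P²·S² = 1/15 ; C = -0.258199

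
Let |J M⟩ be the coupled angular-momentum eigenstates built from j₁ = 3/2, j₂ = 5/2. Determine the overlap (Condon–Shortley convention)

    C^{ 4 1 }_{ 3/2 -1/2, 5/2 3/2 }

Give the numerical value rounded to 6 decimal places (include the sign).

+0.517549  (= +√(15/56))

√[9·0!3!5!/9! · 1!2!4!1!5!3!] = √(4320/7)
  +(−1)^0/∏(0,0,2,4,1,1)! = 1/48  (running 1/48)
⟨..|..⟩ = √(4320/7)·(1/48) = +0.517549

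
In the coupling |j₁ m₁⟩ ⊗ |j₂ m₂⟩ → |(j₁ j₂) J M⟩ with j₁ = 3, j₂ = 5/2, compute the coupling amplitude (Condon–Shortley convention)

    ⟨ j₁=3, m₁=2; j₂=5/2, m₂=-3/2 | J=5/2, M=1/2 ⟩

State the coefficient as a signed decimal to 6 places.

√[6·3!3!2!/9! · 5!1!1!4!3!2!] = √(288/7)
  +(−1)^0/∏(0,3,1,1,2,1)! = 1/12  (running 1/12)
  +(−1)^1/∏(1,2,0,0,3,2)! = -1/24  (running 1/24)
⟨..|..⟩ = √(288/7)·(1/24) = +0.267261

+√(1/14) ≈ +0.267261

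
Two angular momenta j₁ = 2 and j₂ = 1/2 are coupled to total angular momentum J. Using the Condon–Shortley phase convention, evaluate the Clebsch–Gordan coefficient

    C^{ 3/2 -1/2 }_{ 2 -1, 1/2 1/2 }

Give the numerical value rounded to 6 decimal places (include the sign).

−√(3/5) = -0.774597

√[4·1!3!0!/5! · 1!3!1!0!1!2!] = √(12/5)
  +(−1)^1/∏(1,0,2,0,1,0)! = -1/2  (running -1/2)
⟨..|..⟩ = √(12/5)·(-1/2) = -0.774597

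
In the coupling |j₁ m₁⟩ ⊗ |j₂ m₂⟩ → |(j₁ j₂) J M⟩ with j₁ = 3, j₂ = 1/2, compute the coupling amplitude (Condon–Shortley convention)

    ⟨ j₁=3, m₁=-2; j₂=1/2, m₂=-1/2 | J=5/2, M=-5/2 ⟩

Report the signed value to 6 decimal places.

√[6·1!5!0!/7! · 1!5!0!1!0!5!] = √(14400/7)
  +(−1)^0/∏(0,1,5,0,0,0)! = 1/120  (running 1/120)
⟨..|..⟩ = √(14400/7)·(1/120) = +0.377964

+0.377964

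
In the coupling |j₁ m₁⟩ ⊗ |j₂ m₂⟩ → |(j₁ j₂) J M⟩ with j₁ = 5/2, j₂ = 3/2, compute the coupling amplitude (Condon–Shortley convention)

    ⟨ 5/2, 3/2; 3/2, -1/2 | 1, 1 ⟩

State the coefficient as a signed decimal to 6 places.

−√(3/10) ≈ -0.547723

triangle: 3!·2!·0!/6! = 12/720
(j±m)!: 4!·1!·1!·2!·2!·0! = 96
prefactor² = (2J+1)·Δ·N² = 24/5
  k=1: −1/(1!·2!·0!·0!·2!·0!) = -1/4
Σ = -1/4  ⇒  CG² = 24/5·(-1/4)² = 3/10
CG = −√(3/10) = -0.547723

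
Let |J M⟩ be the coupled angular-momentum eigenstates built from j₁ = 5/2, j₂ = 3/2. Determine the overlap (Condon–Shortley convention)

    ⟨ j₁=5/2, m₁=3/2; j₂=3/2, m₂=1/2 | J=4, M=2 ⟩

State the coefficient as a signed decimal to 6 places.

+0.731925  (= +√(15/28))

√[9·0!5!3!/9! · 4!1!2!1!6!2!] = √(8640/7)
  +(−1)^0/∏(0,0,1,2,4,1)! = 1/48  (running 1/48)
⟨..|..⟩ = √(8640/7)·(1/48) = +0.731925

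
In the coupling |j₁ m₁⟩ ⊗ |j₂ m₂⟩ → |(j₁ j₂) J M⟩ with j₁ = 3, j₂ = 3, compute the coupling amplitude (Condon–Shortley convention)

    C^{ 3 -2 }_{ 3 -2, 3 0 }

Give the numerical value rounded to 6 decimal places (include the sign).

j₁+j₂−J=3  J+j₁−j₂=3  J−j₁+j₂=3  j₁+j₂+J+1=10
(j₁±m₁, j₂±m₂, J±M) = (1,5,3,3,1,5)
P² = 216
sum k=2..3:
  [2] +1/24 = 1/24
  [3] −1/72 = -1/72
S = 1/36
C² = P²·S² = 1/6 ; C = +0.408248

+√(1/6) = +0.408248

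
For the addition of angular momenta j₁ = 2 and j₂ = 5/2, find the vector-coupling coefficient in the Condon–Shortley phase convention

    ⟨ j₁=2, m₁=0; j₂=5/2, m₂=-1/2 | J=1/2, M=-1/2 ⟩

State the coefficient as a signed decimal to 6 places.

√[2·4!0!1!/6! · 2!2!2!3!0!1!] = √(16/5)
  +(−1)^2/∏(2,2,0,0,0,1)! = 1/4  (running 1/4)
⟨..|..⟩ = √(16/5)·(1/4) = +0.447214

+√(1/5) = +0.447214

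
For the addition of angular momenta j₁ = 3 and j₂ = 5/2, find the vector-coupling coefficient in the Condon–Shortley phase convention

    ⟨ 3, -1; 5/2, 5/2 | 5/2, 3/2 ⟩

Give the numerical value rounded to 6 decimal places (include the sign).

−√(2/7) = -0.534522

triangle: 3!*3!*2!/9! = 72/362880
(j±m)!: 2!*4!*5!*0!*4!*1! = 138240
prefactor² = (2J+1)*Δ*N² = 1152/7
  k=3: −1/(3!*0!*1!*2!*2!*0!) = -1/24
Σ = -1/24  ⇒  CG² = 1152/7*(-1/24)² = 2/7
CG = −√(2/7) = -0.534522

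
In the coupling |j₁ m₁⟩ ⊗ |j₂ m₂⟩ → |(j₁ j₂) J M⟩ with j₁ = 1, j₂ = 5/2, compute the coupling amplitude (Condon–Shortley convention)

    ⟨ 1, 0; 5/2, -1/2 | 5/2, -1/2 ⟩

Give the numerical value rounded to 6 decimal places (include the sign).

triangle: 1!×1!×4!/7! = 24/5040
(j±m)!: 1!×1!×2!×3!×2!×3! = 144
prefactor² = (2J+1)×Δ×N² = 144/35
  k=0: +1/(0!×1!×1!×2!×0!×2!) = 1/4
  k=1: −1/(1!×0!×0!×1!×1!×3!) = -1/6
Σ = 1/12  ⇒  CG² = 144/35×1/12² = 1/35
CG = +√(1/35) = +0.169031

+√(1/35) ≈ +0.169031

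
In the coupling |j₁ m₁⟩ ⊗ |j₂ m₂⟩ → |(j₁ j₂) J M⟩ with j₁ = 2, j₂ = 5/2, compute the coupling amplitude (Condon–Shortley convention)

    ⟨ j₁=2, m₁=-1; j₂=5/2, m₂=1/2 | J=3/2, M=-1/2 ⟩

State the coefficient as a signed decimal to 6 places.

+0.487950  (= +√(5/21))

triangle: 3!·1!·2!/7! = 12/5040
(j±m)!: 1!·3!·3!·2!·1!·2! = 144
prefactor² = (2J+1)·Δ·N² = 48/35
  k=2: +1/(2!·1!·1!·1!·0!·1!) = 1/2
  k=3: −1/(3!·0!·0!·0!·1!·2!) = -1/12
Σ = 5/12  ⇒  CG² = 48/35·5/12² = 5/21
CG = +√(5/21) = +0.487950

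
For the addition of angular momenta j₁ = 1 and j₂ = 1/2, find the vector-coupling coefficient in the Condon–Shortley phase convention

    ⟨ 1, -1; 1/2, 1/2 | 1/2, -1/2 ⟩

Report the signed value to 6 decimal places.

triangle: 1!·1!·0!/3! = 1/6
(j±m)!: 0!·2!·1!·0!·0!·1! = 2
prefactor² = (2J+1)·Δ·N² = 2/3
  k=1: −1/(1!·0!·1!·0!·0!·0!) = -1
Σ = -1  ⇒  CG² = 2/3·(-1)² = 2/3
CG = −√(2/3) = -0.816497

−√(2/3) = -0.816497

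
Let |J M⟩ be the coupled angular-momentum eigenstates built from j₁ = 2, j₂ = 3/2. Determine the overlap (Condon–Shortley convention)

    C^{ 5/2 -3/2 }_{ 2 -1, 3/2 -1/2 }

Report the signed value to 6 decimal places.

-0.169031

j₁+j₂−J=1  J+j₁−j₂=3  J−j₁+j₂=2  j₁+j₂+J+1=7
(j₁±m₁, j₂±m₂, J±M) = (1,3,1,2,1,4)
P² = 144/35
sum k=0..1:
  [0] +1/6 = 1/6
  [1] −1/4 = -1/4
S = -1/12
C² = P²·S² = 1/35 ; C = -0.169031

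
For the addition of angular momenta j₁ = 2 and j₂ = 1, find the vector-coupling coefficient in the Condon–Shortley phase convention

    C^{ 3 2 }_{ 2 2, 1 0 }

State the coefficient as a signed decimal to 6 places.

+0.577350

√[7·0!4!2!/7! · 4!0!1!1!5!1!] = √(192)
  +(−1)^0/∏(0,0,0,1,4,1)! = 1/24  (running 1/24)
⟨..|..⟩ = √(192)·(1/24) = +0.577350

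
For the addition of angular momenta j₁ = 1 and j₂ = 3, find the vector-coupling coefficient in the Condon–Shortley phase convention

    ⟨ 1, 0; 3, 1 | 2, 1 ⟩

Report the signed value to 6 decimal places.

−√(8/21) = -0.617213

√[5·2!0!4!/7! · 1!1!4!2!3!1!] = √(96/7)
  +(−1)^1/∏(1,1,0,3,0,1)! = -1/6  (running -1/6)
⟨..|..⟩ = √(96/7)·(-1/6) = -0.617213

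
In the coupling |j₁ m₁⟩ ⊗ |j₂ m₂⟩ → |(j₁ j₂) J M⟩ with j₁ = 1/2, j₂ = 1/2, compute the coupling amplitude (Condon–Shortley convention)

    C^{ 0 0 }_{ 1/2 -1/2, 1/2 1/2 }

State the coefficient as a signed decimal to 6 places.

√[1·1!0!0!/2! · 0!1!1!0!0!0!] = √(1/2)
  +(−1)^1/∏(1,0,0,0,0,0)! = -1  (running -1)
⟨..|..⟩ = √(1/2)·(-1) = -0.707107

−√(1/2) = -0.707107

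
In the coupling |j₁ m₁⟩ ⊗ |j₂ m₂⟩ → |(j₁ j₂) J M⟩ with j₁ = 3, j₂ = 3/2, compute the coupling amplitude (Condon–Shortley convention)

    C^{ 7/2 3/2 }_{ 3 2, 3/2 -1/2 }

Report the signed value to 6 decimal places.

+√(3/7) ≈ +0.654654

triangle: 1!·5!·2!/9! = 240/362880
(j±m)!: 5!·1!·1!·2!·5!·2! = 57600
prefactor² = (2J+1)·Δ·N² = 6400/21
  k=0: +1/(0!·1!·1!·1!·4!·1!) = 1/24
  k=1: −1/(1!·0!·0!·0!·5!·2!) = -1/240
Σ = 3/80  ⇒  CG² = 6400/21·3/80² = 3/7
CG = +√(3/7) = +0.654654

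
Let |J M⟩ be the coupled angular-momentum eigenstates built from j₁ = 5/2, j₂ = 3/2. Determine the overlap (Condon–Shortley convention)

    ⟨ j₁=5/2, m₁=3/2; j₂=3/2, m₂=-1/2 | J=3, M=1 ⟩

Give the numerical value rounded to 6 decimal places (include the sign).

√[7·1!4!2!/8! · 4!1!1!2!4!2!] = √(96/5)
  +(−1)^0/∏(0,1,1,1,3,1)! = 1/6  (running 1/6)
  +(−1)^1/∏(1,0,0,0,4,2)! = -1/48  (running 7/48)
⟨..|..⟩ = √(96/5)·(7/48) = +0.639010

+0.639010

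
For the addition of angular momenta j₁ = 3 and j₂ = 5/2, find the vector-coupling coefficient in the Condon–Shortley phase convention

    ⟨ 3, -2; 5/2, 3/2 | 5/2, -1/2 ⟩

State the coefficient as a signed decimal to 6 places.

-0.267261

triangle: 3!×3!×2!/9! = 72/362880
(j±m)!: 1!×5!×4!×1!×2!×3! = 34560
prefactor² = (2J+1)×Δ×N² = 288/7
  k=2: +1/(2!×1!×3!×2!×0!×0!) = 1/24
  k=3: −1/(3!×0!×2!×1!×1!×1!) = -1/12
Σ = -1/24  ⇒  CG² = 288/7×(-1/24)² = 1/14
CG = −√(1/14) = -0.267261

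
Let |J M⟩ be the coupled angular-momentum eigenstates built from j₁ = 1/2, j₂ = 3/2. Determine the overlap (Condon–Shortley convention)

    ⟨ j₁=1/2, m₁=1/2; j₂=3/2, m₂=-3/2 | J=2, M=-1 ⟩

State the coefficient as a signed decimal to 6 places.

+√(1/4) = +0.500000

triangle: 0!×1!×3!/5! = 6/120
(j±m)!: 1!×0!×0!×3!×1!×3! = 36
prefactor² = (2J+1)×Δ×N² = 9
  k=0: +1/(0!×0!×0!×0!×1!×3!) = 1/6
Σ = 1/6  ⇒  CG² = 9×1/6² = 1/4
CG = +√(1/4) = +0.500000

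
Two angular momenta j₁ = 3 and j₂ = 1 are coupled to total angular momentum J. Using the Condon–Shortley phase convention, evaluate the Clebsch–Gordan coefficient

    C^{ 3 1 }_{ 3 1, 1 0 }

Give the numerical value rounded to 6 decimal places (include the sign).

+0.288675  (= +√(1/12))

√[7·1!5!1!/8! · 4!2!1!1!4!2!] = √(48)
  +(−1)^0/∏(0,1,2,1,3,0)! = 1/12  (running 1/12)
  +(−1)^1/∏(1,0,1,0,4,1)! = -1/24  (running 1/24)
⟨..|..⟩ = √(48)·(1/24) = +0.288675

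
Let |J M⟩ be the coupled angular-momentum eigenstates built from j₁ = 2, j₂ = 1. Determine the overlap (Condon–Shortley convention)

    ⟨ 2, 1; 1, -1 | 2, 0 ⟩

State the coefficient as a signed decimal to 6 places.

+0.707107

j₁+j₂−J=1  J+j₁−j₂=3  J−j₁+j₂=1  j₁+j₂+J+1=6
(j₁±m₁, j₂±m₂, J±M) = (3,1,0,2,2,2)
P² = 2
sum k=0..0:
  [0] +1/2 = 1/2
S = 1/2
C² = P²·S² = 1/2 ; C = +0.707107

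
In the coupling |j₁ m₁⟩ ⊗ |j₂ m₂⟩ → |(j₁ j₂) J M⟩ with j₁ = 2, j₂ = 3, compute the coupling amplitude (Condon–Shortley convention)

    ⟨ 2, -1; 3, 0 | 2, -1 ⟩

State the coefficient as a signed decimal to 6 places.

+0.534522

triangle: 3!*1!*3!/8! = 36/40320
(j±m)!: 1!*3!*3!*3!*1!*3! = 1296
prefactor² = (2J+1)*Δ*N² = 81/14
  k=2: +1/(2!*1!*1!*1!*0!*2!) = 1/4
  k=3: −1/(3!*0!*0!*0!*1!*3!) = -1/36
Σ = 2/9  ⇒  CG² = 81/14*2/9² = 2/7
CG = +√(2/7) = +0.534522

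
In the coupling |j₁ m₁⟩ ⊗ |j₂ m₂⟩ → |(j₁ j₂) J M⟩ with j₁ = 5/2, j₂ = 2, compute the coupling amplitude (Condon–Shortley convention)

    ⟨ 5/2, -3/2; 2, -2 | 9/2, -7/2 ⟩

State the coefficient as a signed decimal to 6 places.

+√(5/9) ≈ +0.745356

triangle: 0!·5!·4!/10! = 2880/3628800
(j±m)!: 1!·4!·0!·4!·1!·8! = 23224320
prefactor² = (2J+1)·Δ·N² = 184320
  k=0: +1/(0!·0!·4!·0!·1!·4!) = 1/576
Σ = 1/576  ⇒  CG² = 184320·1/576² = 5/9
CG = +√(5/9) = +0.745356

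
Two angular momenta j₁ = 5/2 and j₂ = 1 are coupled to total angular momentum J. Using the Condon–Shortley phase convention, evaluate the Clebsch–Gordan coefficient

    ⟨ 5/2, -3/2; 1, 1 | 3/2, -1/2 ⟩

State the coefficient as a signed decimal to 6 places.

j₁+j₂−J=2  J+j₁−j₂=3  J−j₁+j₂=0  j₁+j₂+J+1=6
(j₁±m₁, j₂±m₂, J±M) = (1,4,2,0,1,2)
P² = 32/5
sum k=2..2:
  [2] +1/4 = 1/4
S = 1/4
C² = P²·S² = 2/5 ; C = +0.632456

+√(2/5) ≈ +0.632456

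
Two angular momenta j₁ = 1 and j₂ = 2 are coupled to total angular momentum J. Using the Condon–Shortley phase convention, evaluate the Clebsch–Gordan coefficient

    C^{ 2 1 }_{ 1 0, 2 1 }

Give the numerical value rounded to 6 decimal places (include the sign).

j₁+j₂−J=1  J+j₁−j₂=1  J−j₁+j₂=3  j₁+j₂+J+1=6
(j₁±m₁, j₂±m₂, J±M) = (1,1,3,1,3,1)
P² = 3/2
sum k=0..1:
  [0] +1/6 = 1/6
  [1] −1/2 = -1/2
S = -1/3
C² = P²·S² = 1/6 ; C = -0.408248

-0.408248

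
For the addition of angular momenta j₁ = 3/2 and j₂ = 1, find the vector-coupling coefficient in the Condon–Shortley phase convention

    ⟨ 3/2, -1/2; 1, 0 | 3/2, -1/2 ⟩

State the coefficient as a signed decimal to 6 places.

−√(1/15) ≈ -0.258199

j₁+j₂−J=1  J+j₁−j₂=2  J−j₁+j₂=1  j₁+j₂+J+1=5
(j₁±m₁, j₂±m₂, J±M) = (1,2,1,1,1,2)
P² = 4/15
sum k=0..1:
  [0] +1/2 = 1/2
  [1] −1/1 = -1
S = -1/2
C² = P²·S² = 1/15 ; C = -0.258199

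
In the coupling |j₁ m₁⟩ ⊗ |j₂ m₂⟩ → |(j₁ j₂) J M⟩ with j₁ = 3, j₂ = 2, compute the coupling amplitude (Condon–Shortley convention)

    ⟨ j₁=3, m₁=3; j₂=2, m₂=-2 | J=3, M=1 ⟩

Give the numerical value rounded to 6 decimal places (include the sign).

+√(1/6) ≈ +0.408248

triangle: 2!·4!·2!/9! = 96/362880
(j±m)!: 6!·0!·0!·4!·4!·2! = 829440
prefactor² = (2J+1)·Δ·N² = 1536
  k=0: +1/(0!·2!·0!·0!·4!·2!) = 1/96
Σ = 1/96  ⇒  CG² = 1536·1/96² = 1/6
CG = +√(1/6) = +0.408248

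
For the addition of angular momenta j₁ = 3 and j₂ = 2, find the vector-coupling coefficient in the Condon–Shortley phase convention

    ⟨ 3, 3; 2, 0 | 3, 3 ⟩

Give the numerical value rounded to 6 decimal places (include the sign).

triangle: 2!×4!×2!/9! = 96/362880
(j±m)!: 6!×0!×2!×2!×6!×0! = 2073600
prefactor² = (2J+1)×Δ×N² = 3840
  k=0: +1/(0!×2!×0!×2!×4!×0!) = 1/96
Σ = 1/96  ⇒  CG² = 3840×1/96² = 5/12
CG = +√(5/12) = +0.645497

+0.645497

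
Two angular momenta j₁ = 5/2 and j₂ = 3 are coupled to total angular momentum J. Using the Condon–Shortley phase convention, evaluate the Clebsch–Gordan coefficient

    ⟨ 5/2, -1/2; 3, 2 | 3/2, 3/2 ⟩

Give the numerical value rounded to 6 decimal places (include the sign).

√[4·4!1!2!/8! · 2!3!5!1!3!0!] = √(288/7)
  +(−1)^3/∏(3,1,0,2,1,0)! = -1/12  (running -1/12)
⟨..|..⟩ = √(288/7)·(-1/12) = -0.534522

-0.534522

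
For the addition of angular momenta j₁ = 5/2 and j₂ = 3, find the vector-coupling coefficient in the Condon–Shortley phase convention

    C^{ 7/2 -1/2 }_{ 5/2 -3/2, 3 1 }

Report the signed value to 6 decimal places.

j₁+j₂−J=2  J+j₁−j₂=3  J−j₁+j₂=4  j₁+j₂+J+1=10
(j₁±m₁, j₂±m₂, J±M) = (1,4,4,2,3,4)
P² = 18432/175
sum k=1..2:
  [1] −1/36 = -1/36
  [2] +1/16 = 1/16
S = 5/144
C² = P²·S² = 8/63 ; C = +0.356348

+√(8/63) ≈ +0.356348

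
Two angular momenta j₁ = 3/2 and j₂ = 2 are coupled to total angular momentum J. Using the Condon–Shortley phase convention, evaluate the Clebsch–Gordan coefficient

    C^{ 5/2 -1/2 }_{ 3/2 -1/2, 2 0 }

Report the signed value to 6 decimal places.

triangle: 1!*2!*3!/7! = 12/5040
(j±m)!: 1!*2!*2!*2!*2!*3! = 96
prefactor² = (2J+1)*Δ*N² = 48/35
  k=0: +1/(0!*1!*2!*2!*0!*1!) = 1/4
  k=1: −1/(1!*0!*1!*1!*1!*2!) = -1/2
Σ = -1/4  ⇒  CG² = 48/35*(-1/4)² = 3/35
CG = −√(3/35) = -0.292770

−√(3/35) = -0.292770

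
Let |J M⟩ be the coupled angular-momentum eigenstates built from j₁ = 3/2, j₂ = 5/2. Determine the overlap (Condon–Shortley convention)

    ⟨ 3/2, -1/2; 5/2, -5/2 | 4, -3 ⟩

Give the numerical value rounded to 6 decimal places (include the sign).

√[9·0!3!5!/9! · 1!2!0!5!1!7!] = √(21600)
  +(−1)^0/∏(0,0,2,0,1,5)! = 1/240  (running 1/240)
⟨..|..⟩ = √(21600)·(1/240) = +0.612372

+0.612372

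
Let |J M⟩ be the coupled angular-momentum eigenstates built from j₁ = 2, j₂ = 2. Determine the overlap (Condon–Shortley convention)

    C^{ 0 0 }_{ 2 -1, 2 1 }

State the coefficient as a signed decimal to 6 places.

j₁+j₂−J=4  J+j₁−j₂=0  J−j₁+j₂=0  j₁+j₂+J+1=5
(j₁±m₁, j₂±m₂, J±M) = (1,3,3,1,0,0)
P² = 36/5
sum k=3..3:
  [3] −1/6 = -1/6
S = -1/6
C² = P²·S² = 1/5 ; C = -0.447214

−√(1/5) ≈ -0.447214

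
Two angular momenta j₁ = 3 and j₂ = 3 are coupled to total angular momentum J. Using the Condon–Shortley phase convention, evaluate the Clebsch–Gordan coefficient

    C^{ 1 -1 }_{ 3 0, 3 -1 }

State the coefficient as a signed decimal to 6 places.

+√(3/14) ≈ +0.462910

j₁+j₂−J=5  J+j₁−j₂=1  J−j₁+j₂=1  j₁+j₂+J+1=8
(j₁±m₁, j₂±m₂, J±M) = (3,3,2,4,0,2)
P² = 216/7
sum k=2..2:
  [2] +1/12 = 1/12
S = 1/12
C² = P²·S² = 3/14 ; C = +0.462910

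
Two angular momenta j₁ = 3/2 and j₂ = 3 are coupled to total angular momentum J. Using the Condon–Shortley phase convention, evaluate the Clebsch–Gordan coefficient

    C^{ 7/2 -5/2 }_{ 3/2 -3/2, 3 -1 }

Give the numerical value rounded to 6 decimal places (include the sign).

j₁+j₂−J=1  J+j₁−j₂=2  J−j₁+j₂=5  j₁+j₂+J+1=9
(j₁±m₁, j₂±m₂, J±M) = (0,3,2,4,1,6)
P² = 7680/7
sum k=1..1:
  [1] −1/48 = -1/48
S = -1/48
C² = P²·S² = 10/21 ; C = -0.690066

−√(10/21) ≈ -0.690066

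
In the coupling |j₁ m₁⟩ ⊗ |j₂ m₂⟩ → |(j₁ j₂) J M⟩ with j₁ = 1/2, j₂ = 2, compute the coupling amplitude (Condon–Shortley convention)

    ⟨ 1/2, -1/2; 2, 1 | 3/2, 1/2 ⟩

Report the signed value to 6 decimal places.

-0.774597

j₁+j₂−J=1  J+j₁−j₂=0  J−j₁+j₂=3  j₁+j₂+J+1=5
(j₁±m₁, j₂±m₂, J±M) = (0,1,3,1,2,1)
P² = 12/5
sum k=1..1:
  [1] −1/2 = -1/2
S = -1/2
C² = P²·S² = 3/5 ; C = -0.774597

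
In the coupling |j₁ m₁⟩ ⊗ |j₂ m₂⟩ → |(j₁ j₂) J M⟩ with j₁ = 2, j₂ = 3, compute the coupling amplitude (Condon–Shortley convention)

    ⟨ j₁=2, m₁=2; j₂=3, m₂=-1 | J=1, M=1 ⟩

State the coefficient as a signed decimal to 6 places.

+√(1/35) ≈ +0.169031

triangle: 4!*0!*2!/7! = 48/5040
(j±m)!: 4!*0!*2!*4!*2!*0! = 2304
prefactor² = (2J+1)*Δ*N² = 2304/35
  k=0: +1/(0!*4!*0!*2!*0!*0!) = 1/48
Σ = 1/48  ⇒  CG² = 2304/35*1/48² = 1/35
CG = +√(1/35) = +0.169031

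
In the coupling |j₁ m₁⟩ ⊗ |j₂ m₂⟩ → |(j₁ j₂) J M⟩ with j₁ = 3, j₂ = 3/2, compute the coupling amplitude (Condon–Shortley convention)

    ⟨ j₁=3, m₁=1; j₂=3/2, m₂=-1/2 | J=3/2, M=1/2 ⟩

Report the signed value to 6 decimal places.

-0.585540  (= −√(12/35))

√[4·3!3!0!/7! · 4!2!1!2!2!1!] = √(192/35)
  +(−1)^1/∏(1,2,1,0,2,0)! = -1/4  (running -1/4)
⟨..|..⟩ = √(192/35)·(-1/4) = -0.585540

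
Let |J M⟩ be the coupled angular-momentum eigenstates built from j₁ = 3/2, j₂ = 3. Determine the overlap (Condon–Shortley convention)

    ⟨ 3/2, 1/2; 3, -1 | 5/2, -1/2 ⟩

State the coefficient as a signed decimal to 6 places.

triangle: 2!·1!·4!/8! = 48/40320
(j±m)!: 2!·1!·2!·4!·2!·3! = 1152
prefactor² = (2J+1)·Δ·N² = 288/35
  k=0: +1/(0!·2!·1!·2!·0!·2!) = 1/8
  k=1: −1/(1!·1!·0!·1!·1!·3!) = -1/6
Σ = -1/24  ⇒  CG² = 288/35·(-1/24)² = 1/70
CG = −√(1/70) = -0.119523

-0.119523  (= −√(1/70))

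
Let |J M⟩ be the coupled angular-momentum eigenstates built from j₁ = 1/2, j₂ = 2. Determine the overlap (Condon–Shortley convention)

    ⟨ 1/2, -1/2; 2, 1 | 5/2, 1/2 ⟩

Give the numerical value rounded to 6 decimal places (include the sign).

+√(2/5) ≈ +0.632456

triangle: 0!*1!*4!/6! = 24/720
(j±m)!: 0!*1!*3!*1!*3!*2! = 72
prefactor² = (2J+1)*Δ*N² = 72/5
  k=0: +1/(0!*0!*1!*3!*0!*1!) = 1/6
Σ = 1/6  ⇒  CG² = 72/5*1/6² = 2/5
CG = +√(2/5) = +0.632456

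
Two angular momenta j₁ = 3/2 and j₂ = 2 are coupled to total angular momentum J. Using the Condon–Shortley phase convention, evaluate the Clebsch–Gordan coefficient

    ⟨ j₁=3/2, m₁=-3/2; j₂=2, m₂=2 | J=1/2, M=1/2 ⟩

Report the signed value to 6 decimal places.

−√(2/5) = -0.632456

j₁+j₂−J=3  J+j₁−j₂=0  J−j₁+j₂=1  j₁+j₂+J+1=5
(j₁±m₁, j₂±m₂, J±M) = (0,3,4,0,1,0)
P² = 72/5
sum k=3..3:
  [3] −1/6 = -1/6
S = -1/6
C² = P²·S² = 2/5 ; C = -0.632456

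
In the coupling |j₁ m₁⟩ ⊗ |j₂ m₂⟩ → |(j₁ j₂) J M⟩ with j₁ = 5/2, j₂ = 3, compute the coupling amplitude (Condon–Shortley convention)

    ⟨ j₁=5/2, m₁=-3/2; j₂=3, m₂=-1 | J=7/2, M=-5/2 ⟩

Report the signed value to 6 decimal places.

triangle: 2!·3!·4!/10! = 288/3628800
(j±m)!: 1!·4!·2!·4!·1!·6! = 829440
prefactor² = (2J+1)·Δ·N² = 18432/35
  k=1: −1/(1!·1!·3!·1!·0!·3!) = -1/36
  k=2: +1/(2!·0!·2!·0!·1!·4!) = 1/96
Σ = -5/288  ⇒  CG² = 18432/35·(-5/288)² = 10/63
CG = −√(10/63) = -0.398410

−√(10/63) ≈ -0.398410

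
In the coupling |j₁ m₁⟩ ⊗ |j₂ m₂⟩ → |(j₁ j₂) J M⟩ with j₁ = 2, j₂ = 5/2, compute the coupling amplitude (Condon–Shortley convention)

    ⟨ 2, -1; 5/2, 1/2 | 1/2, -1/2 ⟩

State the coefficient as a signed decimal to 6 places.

−√(2/15) = -0.365148

j₁+j₂−J=4  J+j₁−j₂=0  J−j₁+j₂=1  j₁+j₂+J+1=6
(j₁±m₁, j₂±m₂, J±M) = (1,3,3,2,0,1)
P² = 24/5
sum k=3..3:
  [3] −1/6 = -1/6
S = -1/6
C² = P²·S² = 2/15 ; C = -0.365148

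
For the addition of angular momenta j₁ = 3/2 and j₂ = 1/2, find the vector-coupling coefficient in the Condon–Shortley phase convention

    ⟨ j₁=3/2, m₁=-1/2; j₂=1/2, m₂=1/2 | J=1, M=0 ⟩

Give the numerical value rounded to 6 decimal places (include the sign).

-0.707107  (= −√(1/2))

triangle: 1!×2!×0!/4! = 2/24
(j±m)!: 1!×2!×1!×0!×1!×1! = 2
prefactor² = (2J+1)×Δ×N² = 1/2
  k=1: −1/(1!×0!×1!×0!×1!×0!) = -1
Σ = -1  ⇒  CG² = 1/2×(-1)² = 1/2
CG = −√(1/2) = -0.707107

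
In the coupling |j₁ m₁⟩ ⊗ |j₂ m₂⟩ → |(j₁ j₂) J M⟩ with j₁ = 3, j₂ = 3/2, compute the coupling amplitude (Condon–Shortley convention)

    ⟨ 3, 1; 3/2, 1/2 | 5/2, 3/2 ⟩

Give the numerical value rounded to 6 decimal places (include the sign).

−√(7/20) = -0.591608

j₁+j₂−J=2  J+j₁−j₂=4  J−j₁+j₂=1  j₁+j₂+J+1=8
(j₁±m₁, j₂±m₂, J±M) = (4,2,2,1,4,1)
P² = 576/35
sum k=1..2:
  [1] −1/6 = -1/6
  [2] +1/48 = 1/48
S = -7/48
C² = P²·S² = 7/20 ; C = -0.591608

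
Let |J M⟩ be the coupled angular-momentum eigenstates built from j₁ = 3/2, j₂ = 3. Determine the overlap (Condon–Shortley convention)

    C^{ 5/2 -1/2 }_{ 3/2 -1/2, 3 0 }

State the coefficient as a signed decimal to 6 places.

√[6·2!1!4!/8! · 1!2!3!3!2!3!] = √(216/35)
  +(−1)^1/∏(1,1,1,2,0,2)! = -1/4  (running -1/4)
  +(−1)^2/∏(2,0,0,1,1,3)! = 1/12  (running -1/6)
⟨..|..⟩ = √(216/35)·(-1/6) = -0.414039

-0.414039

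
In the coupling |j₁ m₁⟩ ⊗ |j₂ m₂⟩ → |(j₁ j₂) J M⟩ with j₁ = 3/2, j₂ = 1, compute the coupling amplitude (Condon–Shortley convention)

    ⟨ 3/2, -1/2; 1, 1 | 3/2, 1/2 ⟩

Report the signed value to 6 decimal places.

-0.730297

√[4·1!2!1!/5! · 1!2!2!0!2!1!] = √(8/15)
  +(−1)^1/∏(1,0,1,1,1,0)! = -1  (running -1)
⟨..|..⟩ = √(8/15)·(-1) = -0.730297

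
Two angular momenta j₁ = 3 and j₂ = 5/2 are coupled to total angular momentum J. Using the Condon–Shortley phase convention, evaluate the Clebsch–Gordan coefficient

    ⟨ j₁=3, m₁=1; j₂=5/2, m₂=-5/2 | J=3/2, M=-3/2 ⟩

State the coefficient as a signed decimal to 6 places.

j₁+j₂−J=4  J+j₁−j₂=2  J−j₁+j₂=1  j₁+j₂+J+1=8
(j₁±m₁, j₂±m₂, J±M) = (4,2,0,5,0,3)
P² = 1152/7
sum k=0..0:
  [0] +1/48 = 1/48
S = 1/48
C² = P²·S² = 1/14 ; C = +0.267261

+0.267261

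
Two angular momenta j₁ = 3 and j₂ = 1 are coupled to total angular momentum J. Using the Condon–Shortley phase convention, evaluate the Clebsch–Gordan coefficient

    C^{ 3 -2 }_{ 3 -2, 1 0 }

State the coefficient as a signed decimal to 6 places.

√[7·1!5!1!/8! · 1!5!1!1!1!5!] = √(300)
  +(−1)^0/∏(0,1,5,1,0,0)! = 1/120  (running 1/120)
  +(−1)^1/∏(1,0,4,0,1,1)! = -1/24  (running -1/30)
⟨..|..⟩ = √(300)·(-1/30) = -0.577350

−√(1/3) ≈ -0.577350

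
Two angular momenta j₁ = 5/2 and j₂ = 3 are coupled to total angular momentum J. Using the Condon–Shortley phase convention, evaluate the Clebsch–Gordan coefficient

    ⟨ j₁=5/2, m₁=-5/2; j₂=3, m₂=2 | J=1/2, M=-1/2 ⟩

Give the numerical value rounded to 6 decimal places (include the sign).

−√(1/21) = -0.218218

triangle: 5!·0!·1!/7! = 120/5040
(j±m)!: 0!·5!·5!·1!·0!·1! = 14400
prefactor² = (2J+1)·Δ·N² = 4800/7
  k=5: −1/(5!·0!·0!·0!·0!·1!) = -1/120
Σ = -1/120  ⇒  CG² = 4800/7·(-1/120)² = 1/21
CG = −√(1/21) = -0.218218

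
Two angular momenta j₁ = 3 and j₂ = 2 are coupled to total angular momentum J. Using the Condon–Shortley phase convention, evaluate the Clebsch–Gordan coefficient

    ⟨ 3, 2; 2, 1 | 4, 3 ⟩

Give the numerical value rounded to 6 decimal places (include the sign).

+√(1/20) = +0.223607

j₁+j₂−J=1  J+j₁−j₂=5  J−j₁+j₂=3  j₁+j₂+J+1=10
(j₁±m₁, j₂±m₂, J±M) = (5,1,3,1,7,1)
P² = 6480
sum k=0..1:
  [0] +1/144 = 1/144
  [1] −1/240 = -1/240
S = 1/360
C² = P²·S² = 1/20 ; C = +0.223607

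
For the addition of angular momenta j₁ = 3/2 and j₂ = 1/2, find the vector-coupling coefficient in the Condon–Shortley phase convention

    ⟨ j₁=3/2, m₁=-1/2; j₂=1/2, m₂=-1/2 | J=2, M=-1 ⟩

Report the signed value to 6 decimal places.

triangle: 0!×3!×1!/5! = 6/120
(j±m)!: 1!×2!×0!×1!×1!×3! = 12
prefactor² = (2J+1)×Δ×N² = 3
  k=0: +1/(0!×0!×2!×0!×1!×1!) = 1/2
Σ = 1/2  ⇒  CG² = 3×1/2² = 3/4
CG = +√(3/4) = +0.866025

+√(3/4) = +0.866025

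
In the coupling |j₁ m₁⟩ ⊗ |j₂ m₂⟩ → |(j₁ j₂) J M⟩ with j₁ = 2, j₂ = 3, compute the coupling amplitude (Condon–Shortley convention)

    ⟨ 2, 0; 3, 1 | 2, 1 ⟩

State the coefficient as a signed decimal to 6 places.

triangle: 3!×1!×3!/8! = 36/40320
(j±m)!: 2!×2!×4!×2!×3!×1! = 1152
prefactor² = (2J+1)×Δ×N² = 36/7
  k=1: −1/(1!×2!×1!×3!×0!×0!) = -1/12
  k=2: +1/(2!×1!×0!×2!×1!×1!) = 1/4
Σ = 1/6  ⇒  CG² = 36/7×1/6² = 1/7
CG = +√(1/7) = +0.377964

+√(1/7) ≈ +0.377964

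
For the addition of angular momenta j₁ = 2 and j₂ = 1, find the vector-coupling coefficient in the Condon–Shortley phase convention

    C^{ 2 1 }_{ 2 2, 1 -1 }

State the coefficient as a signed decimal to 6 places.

√[5·1!3!1!/6! · 4!0!0!2!3!1!] = √(12)
  +(−1)^0/∏(0,1,0,0,3,1)! = 1/6  (running 1/6)
⟨..|..⟩ = √(12)·(1/6) = +0.577350

+√(1/3) = +0.577350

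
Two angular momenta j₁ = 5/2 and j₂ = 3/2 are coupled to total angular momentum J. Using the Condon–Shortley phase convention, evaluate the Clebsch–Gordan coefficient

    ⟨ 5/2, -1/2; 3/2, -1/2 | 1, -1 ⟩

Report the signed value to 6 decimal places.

j₁+j₂−J=3  J+j₁−j₂=2  J−j₁+j₂=0  j₁+j₂+J+1=6
(j₁±m₁, j₂±m₂, J±M) = (2,3,1,2,0,2)
P² = 12/5
sum k=1..1:
  [1] −1/4 = -1/4
S = -1/4
C² = P²·S² = 3/20 ; C = -0.387298

-0.387298  (= −√(3/20))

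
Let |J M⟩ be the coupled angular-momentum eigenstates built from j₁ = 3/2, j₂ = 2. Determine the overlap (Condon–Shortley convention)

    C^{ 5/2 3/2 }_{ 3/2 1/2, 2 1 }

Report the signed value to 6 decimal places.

j₁+j₂−J=1  J+j₁−j₂=2  J−j₁+j₂=3  j₁+j₂+J+1=7
(j₁±m₁, j₂±m₂, J±M) = (2,1,3,1,4,1)
P² = 144/35
sum k=0..1:
  [0] +1/6 = 1/6
  [1] −1/4 = -1/4
S = -1/12
C² = P²·S² = 1/35 ; C = -0.169031

−√(1/35) = -0.169031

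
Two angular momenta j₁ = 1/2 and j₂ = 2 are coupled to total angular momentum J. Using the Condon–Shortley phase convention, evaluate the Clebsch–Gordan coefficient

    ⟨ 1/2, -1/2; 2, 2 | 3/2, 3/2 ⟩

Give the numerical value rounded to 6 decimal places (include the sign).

√[4·1!0!3!/5! · 0!1!4!0!3!0!] = √(144/5)
  +(−1)^1/∏(1,0,0,3,0,0)! = -1/6  (running -1/6)
⟨..|..⟩ = √(144/5)·(-1/6) = -0.894427

-0.894427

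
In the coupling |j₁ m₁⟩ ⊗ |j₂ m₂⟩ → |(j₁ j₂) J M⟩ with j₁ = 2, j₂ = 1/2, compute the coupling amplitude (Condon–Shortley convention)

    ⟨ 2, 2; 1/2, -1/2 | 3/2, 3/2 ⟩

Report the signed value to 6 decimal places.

j₁+j₂−J=1  J+j₁−j₂=3  J−j₁+j₂=0  j₁+j₂+J+1=5
(j₁±m₁, j₂±m₂, J±M) = (4,0,0,1,3,0)
P² = 144/5
sum k=0..0:
  [0] +1/6 = 1/6
S = 1/6
C² = P²·S² = 4/5 ; C = +0.894427

+0.894427  (= +√(4/5))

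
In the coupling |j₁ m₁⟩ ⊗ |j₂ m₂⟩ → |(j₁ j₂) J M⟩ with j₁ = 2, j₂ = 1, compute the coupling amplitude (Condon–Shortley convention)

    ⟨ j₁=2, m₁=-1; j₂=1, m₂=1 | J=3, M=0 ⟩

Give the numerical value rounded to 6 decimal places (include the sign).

triangle: 0!*4!*2!/7! = 48/5040
(j±m)!: 1!*3!*2!*0!*3!*3! = 432
prefactor² = (2J+1)*Δ*N² = 144/5
  k=0: +1/(0!*0!*3!*2!*1!*0!) = 1/12
Σ = 1/12  ⇒  CG² = 144/5*1/12² = 1/5
CG = +√(1/5) = +0.447214

+0.447214  (= +√(1/5))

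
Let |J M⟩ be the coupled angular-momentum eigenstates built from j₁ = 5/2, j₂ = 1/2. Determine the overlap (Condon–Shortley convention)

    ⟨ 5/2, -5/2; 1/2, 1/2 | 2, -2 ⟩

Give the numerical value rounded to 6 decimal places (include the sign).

−√(5/6) = -0.912871

j₁+j₂−J=1  J+j₁−j₂=4  J−j₁+j₂=0  j₁+j₂+J+1=6
(j₁±m₁, j₂±m₂, J±M) = (0,5,1,0,0,4)
P² = 480
sum k=1..1:
  [1] −1/24 = -1/24
S = -1/24
C² = P²·S² = 5/6 ; C = -0.912871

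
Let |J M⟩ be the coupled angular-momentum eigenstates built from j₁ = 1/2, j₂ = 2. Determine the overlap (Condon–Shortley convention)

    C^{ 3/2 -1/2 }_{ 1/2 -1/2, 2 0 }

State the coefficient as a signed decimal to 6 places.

√[4·1!0!3!/5! · 0!1!2!2!1!2!] = √(8/5)
  +(−1)^1/∏(1,0,0,1,0,2)! = -1/2  (running -1/2)
⟨..|..⟩ = √(8/5)·(-1/2) = -0.632456

-0.632456  (= −√(2/5))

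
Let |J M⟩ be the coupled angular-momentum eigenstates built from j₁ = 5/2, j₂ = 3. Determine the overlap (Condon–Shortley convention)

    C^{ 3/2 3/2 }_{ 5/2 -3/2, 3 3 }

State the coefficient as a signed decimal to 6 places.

triangle: 4!*1!*2!/8! = 48/40320
(j±m)!: 1!*4!*6!*0!*3!*0! = 103680
prefactor² = (2J+1)*Δ*N² = 3456/7
  k=4: +1/(4!*0!*0!*2!*1!*0!) = 1/48
Σ = 1/48  ⇒  CG² = 3456/7*1/48² = 3/14
CG = +√(3/14) = +0.462910

+√(3/14) = +0.462910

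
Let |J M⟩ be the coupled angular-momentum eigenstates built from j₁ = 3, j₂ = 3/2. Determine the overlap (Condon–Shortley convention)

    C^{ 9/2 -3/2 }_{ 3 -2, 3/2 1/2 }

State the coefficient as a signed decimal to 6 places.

+0.462910  (= +√(3/14))

triangle: 0!*6!*3!/10! = 4320/3628800
(j±m)!: 1!*5!*2!*1!*3!*6! = 1036800
prefactor² = (2J+1)*Δ*N² = 86400/7
  k=0: +1/(0!*0!*5!*2!*1!*1!) = 1/240
Σ = 1/240  ⇒  CG² = 86400/7*1/240² = 3/14
CG = +√(3/14) = +0.462910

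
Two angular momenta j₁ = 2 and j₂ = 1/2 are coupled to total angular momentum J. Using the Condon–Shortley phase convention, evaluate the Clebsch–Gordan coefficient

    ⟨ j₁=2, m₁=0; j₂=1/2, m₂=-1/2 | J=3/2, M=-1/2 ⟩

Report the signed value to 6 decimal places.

√[4·1!3!0!/5! · 2!2!0!1!1!2!] = √(8/5)
  +(−1)^0/∏(0,1,2,0,1,0)! = 1/2  (running 1/2)
⟨..|..⟩ = √(8/5)·(1/2) = +0.632456

+0.632456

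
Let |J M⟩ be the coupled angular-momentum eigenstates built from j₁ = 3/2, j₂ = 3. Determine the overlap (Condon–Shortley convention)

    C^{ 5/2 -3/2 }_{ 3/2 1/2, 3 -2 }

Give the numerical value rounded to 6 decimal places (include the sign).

triangle: 2!×1!×4!/8! = 48/40320
(j±m)!: 2!×1!×1!×5!×1!×4! = 5760
prefactor² = (2J+1)×Δ×N² = 288/7
  k=0: +1/(0!×2!×1!×1!×0!×3!) = 1/12
  k=1: −1/(1!×1!×0!×0!×1!×4!) = -1/24
Σ = 1/24  ⇒  CG² = 288/7×1/24² = 1/14
CG = +√(1/14) = +0.267261

+0.267261  (= +√(1/14))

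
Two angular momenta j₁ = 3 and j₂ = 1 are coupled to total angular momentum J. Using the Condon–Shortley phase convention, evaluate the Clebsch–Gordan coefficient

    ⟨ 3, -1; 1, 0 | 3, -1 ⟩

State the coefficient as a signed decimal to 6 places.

j₁+j₂−J=1  J+j₁−j₂=5  J−j₁+j₂=1  j₁+j₂+J+1=8
(j₁±m₁, j₂±m₂, J±M) = (2,4,1,1,2,4)
P² = 48
sum k=0..1:
  [0] +1/24 = 1/24
  [1] −1/12 = -1/12
S = -1/24
C² = P²·S² = 1/12 ; C = -0.288675

-0.288675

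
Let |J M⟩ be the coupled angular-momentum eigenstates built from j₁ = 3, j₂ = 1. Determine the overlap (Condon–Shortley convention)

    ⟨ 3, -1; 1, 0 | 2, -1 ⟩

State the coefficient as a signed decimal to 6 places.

√[5·2!4!0!/7! · 2!4!1!1!1!3!] = √(96/7)
  +(−1)^1/∏(1,1,3,0,1,0)! = -1/6  (running -1/6)
⟨..|..⟩ = √(96/7)·(-1/6) = -0.617213

-0.617213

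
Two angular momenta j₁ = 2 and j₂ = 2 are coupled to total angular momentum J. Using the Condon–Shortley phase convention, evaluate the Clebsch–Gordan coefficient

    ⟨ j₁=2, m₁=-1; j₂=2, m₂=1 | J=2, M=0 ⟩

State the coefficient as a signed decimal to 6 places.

+√(1/14) ≈ +0.267261

√[5·2!2!2!/7! · 1!3!3!1!2!2!] = √(8/7)
  +(−1)^1/∏(1,1,2,2,0,0)! = -1/4  (running -1/4)
  +(−1)^2/∏(2,0,1,1,1,1)! = 1/2  (running 1/4)
⟨..|..⟩ = √(8/7)·(1/4) = +0.267261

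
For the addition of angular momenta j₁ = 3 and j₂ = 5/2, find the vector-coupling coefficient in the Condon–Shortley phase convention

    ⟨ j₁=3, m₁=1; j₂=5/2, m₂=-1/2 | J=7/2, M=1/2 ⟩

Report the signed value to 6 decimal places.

−√(1/63) = -0.125988

triangle: 2!·4!·3!/10! = 288/3628800
(j±m)!: 4!·2!·2!·3!·4!·3! = 82944
prefactor² = (2J+1)·Δ·N² = 9216/175
  k=0: +1/(0!·2!·2!·2!·2!·1!) = 1/16
  k=1: −1/(1!·1!·1!·1!·3!·2!) = -1/12
  k=2: +1/(2!·0!·0!·0!·4!·3!) = 1/288
Σ = -5/288  ⇒  CG² = 9216/175·(-5/288)² = 1/63
CG = −√(1/63) = -0.125988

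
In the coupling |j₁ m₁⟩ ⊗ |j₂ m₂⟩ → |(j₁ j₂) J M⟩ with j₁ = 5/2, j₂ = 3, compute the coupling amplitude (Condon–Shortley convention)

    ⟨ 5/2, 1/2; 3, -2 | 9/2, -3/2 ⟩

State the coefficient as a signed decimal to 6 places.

+√(169/462) ≈ +0.604815

triangle: 1!*4!*5!/11! = 2880/39916800
(j±m)!: 3!*2!*1!*5!*3!*6! = 6220800
prefactor² = (2J+1)*Δ*N² = 345600/77
  k=0: +1/(0!*1!*2!*1!*2!*4!) = 1/96
  k=1: −1/(1!*0!*1!*0!*3!*5!) = -1/720
Σ = 13/1440  ⇒  CG² = 345600/77*13/1440² = 169/462
CG = +√(169/462) = +0.604815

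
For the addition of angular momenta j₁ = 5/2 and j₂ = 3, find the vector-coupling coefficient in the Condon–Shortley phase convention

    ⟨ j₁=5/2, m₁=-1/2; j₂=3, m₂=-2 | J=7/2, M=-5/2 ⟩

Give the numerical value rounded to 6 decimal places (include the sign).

-0.178174  (= −√(2/63))

√[8·2!3!4!/10! · 2!3!1!5!1!6!] = √(4608/7)
  +(−1)^0/∏(0,2,3,1,0,3)! = 1/72  (running 1/72)
  +(−1)^1/∏(1,1,2,0,1,4)! = -1/48  (running -1/144)
⟨..|..⟩ = √(4608/7)·(-1/144) = -0.178174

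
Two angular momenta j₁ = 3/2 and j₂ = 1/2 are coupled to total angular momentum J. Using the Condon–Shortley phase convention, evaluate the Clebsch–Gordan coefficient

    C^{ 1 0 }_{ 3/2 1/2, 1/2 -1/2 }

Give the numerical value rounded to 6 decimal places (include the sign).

triangle: 1!*2!*0!/4! = 2/24
(j±m)!: 2!*1!*0!*1!*1!*1! = 2
prefactor² = (2J+1)*Δ*N² = 1/2
  k=0: +1/(0!*1!*1!*0!*1!*0!) = 1
Σ = 1  ⇒  CG² = 1/2*1² = 1/2
CG = +√(1/2) = +0.707107

+0.707107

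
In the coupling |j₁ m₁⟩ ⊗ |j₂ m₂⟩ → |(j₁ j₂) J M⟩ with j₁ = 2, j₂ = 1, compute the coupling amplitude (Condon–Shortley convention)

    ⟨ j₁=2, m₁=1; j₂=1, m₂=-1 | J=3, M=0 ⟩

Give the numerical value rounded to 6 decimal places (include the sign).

√[7·0!4!2!/7! · 3!1!0!2!3!3!] = √(144/5)
  +(−1)^0/∏(0,0,1,0,3,2)! = 1/12  (running 1/12)
⟨..|..⟩ = √(144/5)·(1/12) = +0.447214

+√(1/5) ≈ +0.447214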